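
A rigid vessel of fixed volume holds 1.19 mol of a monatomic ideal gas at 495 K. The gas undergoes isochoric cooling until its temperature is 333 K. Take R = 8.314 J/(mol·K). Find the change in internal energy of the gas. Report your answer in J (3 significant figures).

ΔU ≈ -2400 J

Constant volume ⇒ W = 0, so Q = ΔU = nCᵥΔT with Cᵥ = 3R/2 = 12.47 J/(mol·K).
ΔU = (1.19)(12.47)(333 − 495) = -2404 J.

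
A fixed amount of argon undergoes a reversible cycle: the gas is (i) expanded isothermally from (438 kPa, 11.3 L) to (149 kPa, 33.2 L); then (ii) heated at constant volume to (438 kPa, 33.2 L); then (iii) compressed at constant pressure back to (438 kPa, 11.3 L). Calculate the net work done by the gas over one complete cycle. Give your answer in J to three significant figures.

Leg (i): W = PᵢVᵢ ln(V_f/Vᵢ) = (4949) ln(33.2/11.3) = 5334 J.
Leg (ii): W = 0.
Leg (iii): W = PΔV = (438)(11.3 − 33.2) = -9592 J.
W_net = 5334 − 9592 = -4258 J.

W_net ≈ -4260 J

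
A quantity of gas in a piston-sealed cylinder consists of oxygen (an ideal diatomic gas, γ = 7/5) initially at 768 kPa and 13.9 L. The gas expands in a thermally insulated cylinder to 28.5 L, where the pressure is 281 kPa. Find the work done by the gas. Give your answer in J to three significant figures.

W ≈ 6670 J

Adiabatic: W = (P₁V₁ − P₂V₂)/(γ − 1) with γ = 7/5.
P₁V₁ = 10675 J, P₂V₂ = 8008 J.
W = (10675 − 8008) / 0.4 = 6667 J.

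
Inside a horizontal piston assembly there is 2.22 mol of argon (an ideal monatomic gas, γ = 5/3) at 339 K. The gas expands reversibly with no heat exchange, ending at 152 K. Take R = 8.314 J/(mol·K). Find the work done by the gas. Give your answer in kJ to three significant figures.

W ≈ 5.18 kJ

Adiabatic ⇒ Q = 0, so W_by = −ΔU = nCᵥ(T₁ − T₂).
Cᵥ = 3R/2 = 12.47 J/(mol·K).
W = (2.22)(12.47)(339 − 152) = 5177 J.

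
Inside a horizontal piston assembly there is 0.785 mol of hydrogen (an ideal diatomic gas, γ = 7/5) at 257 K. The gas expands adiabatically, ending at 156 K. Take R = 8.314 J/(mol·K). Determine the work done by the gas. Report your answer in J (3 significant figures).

W ≈ 1650 J

Adiabatic ⇒ Q = 0, so W_by = −ΔU = nCᵥ(T₁ − T₂).
Cᵥ = 5R/2 = 20.79 J/(mol·K).
W = (0.785)(20.79)(257 − 156) = 1648 J.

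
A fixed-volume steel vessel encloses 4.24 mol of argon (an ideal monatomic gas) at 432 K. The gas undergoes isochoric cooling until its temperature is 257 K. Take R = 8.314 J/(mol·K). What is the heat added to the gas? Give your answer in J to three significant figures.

Constant volume ⇒ W = 0, so Q = ΔU = nCᵥΔT with Cᵥ = 3R/2 = 12.47 J/(mol·K).
ΔU = (4.24)(12.47)(257 − 432) = -9253 J.

Q ≈ -9250 J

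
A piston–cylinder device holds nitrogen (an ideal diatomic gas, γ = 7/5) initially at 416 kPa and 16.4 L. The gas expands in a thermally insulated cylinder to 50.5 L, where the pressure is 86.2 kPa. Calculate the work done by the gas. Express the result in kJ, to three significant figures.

Adiabatic: W = (P₁V₁ − P₂V₂)/(γ − 1) with γ = 7/5.
P₁V₁ = 6822 J, P₂V₂ = 4353 J.
W = (6822 − 4353) / 0.4 = 6173 J.

W ≈ 6.17 kJ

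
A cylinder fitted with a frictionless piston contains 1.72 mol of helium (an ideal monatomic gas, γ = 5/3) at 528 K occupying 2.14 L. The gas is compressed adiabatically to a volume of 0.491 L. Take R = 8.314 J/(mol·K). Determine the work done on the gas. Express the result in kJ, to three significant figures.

W ≈ 18.9 kJ

Adiabatic: TV^(γ−1) = const with γ = 5/3.
T₂ = T₁ (V₁/V₂)^(γ−1) = 528 × (2.14/0.491)^0.667 = 528 × 2.668 = 1409 K.
W_by = nCᵥ(T₁ − T₂) = (1.72)(12.47)(528 − 1409) = -18894 J.
Work on gas = −W_by = 18894 J.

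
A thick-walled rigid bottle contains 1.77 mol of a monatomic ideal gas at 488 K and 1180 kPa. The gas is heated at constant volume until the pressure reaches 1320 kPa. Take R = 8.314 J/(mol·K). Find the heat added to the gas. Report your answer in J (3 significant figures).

Q ≈ 1280 J

Constant volume ⇒ W = 0, so Q = ΔU = nCᵥΔT with Cᵥ = 3R/2 = 12.47 J/(mol·K).
At constant V, T₂/T₁ = P₂/P₁ ⇒ ΔT = T₁(P₂/P₁ − 1) = 488·(1320/1180 − 1) = 57.9 K.
ΔU = (1.77)(12.47)(57.9) = 1278 J.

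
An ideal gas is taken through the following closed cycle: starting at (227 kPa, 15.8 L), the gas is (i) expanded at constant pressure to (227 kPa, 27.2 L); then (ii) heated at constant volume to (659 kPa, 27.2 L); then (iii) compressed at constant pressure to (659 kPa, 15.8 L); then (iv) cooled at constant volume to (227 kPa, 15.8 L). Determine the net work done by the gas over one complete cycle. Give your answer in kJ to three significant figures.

W_net ≈ -4.92 kJ

Constant-volume legs do no work.
W(i) = (227)(27.2 − 15.8) = 2588 J; W(iii) = (659)(15.8 − 27.2) = -7513 J.
W_net = 2588 − 7513 = -4925 J (the counter-clockwise enclosed area).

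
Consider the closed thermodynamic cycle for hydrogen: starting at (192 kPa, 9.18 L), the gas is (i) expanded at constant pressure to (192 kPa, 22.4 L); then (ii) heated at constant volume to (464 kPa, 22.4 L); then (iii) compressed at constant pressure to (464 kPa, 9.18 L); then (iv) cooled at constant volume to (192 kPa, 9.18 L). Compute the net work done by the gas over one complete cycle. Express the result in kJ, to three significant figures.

W_net ≈ -3.60 kJ

Constant-volume legs do no work.
W(i) = (192)(22.4 − 9.18) = 2538 J; W(iii) = (464)(9.18 − 22.4) = -6134 J.
W_net = 2538 − 6134 = -3596 J (the counter-clockwise enclosed area).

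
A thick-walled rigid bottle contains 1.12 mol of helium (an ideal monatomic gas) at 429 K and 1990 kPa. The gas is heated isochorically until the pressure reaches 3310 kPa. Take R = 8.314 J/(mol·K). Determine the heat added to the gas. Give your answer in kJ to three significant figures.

Q ≈ 3.97 kJ

Constant volume ⇒ W = 0, so Q = ΔU = nCᵥΔT with Cᵥ = 3R/2 = 12.47 J/(mol·K).
At constant V, T₂/T₁ = P₂/P₁ ⇒ ΔT = T₁(P₂/P₁ − 1) = 429·(3310/1990 − 1) = 284.6 K.
ΔU = (1.12)(12.47)(284.6) = 3975 J.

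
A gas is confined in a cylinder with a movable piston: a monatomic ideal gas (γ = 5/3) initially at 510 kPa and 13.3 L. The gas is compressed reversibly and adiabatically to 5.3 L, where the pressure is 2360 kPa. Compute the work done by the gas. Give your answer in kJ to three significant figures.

W ≈ -8.59 kJ

Adiabatic: W = (P₁V₁ − P₂V₂)/(γ − 1) with γ = 5/3.
P₁V₁ = 6783 J, P₂V₂ = 12508 J.
W = (6783 − 12508) / 0.6667 = -8587 J.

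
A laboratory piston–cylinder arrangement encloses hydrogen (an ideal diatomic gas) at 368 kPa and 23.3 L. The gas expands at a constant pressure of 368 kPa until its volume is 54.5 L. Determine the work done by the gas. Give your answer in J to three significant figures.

W ≈ 11500 J

Isobaric: W = P ΔV.
W = (368 kPa)(54.5 − 23.3 L) = (368)(31.2) = 11482 J.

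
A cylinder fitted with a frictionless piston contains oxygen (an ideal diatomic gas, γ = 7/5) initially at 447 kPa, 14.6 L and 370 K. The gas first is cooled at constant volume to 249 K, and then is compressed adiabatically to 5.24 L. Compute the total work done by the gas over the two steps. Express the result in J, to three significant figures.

Step 1 (isochoric): W = 0 (constant volume).
After step 1: P = 300.8 kPa (V unchanged).
Step 2 (adiabatic): W = (P₁V₁ − P₂V₂)/(γ−1) = (4392 − 6617)/0.4 = -5563 J.
W_total = 0 − 5563 = -5563 J.

W_total ≈ -5560 J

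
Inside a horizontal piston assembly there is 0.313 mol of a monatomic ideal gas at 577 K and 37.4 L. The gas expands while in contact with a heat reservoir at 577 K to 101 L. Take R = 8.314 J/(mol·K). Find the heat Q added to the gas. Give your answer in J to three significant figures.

Q ≈ 1490 J

Isothermal ⇒ ΔU = 0, so Q = W = nRT ln(V₂/V₁).
Q = (0.313)(8.314)(577) ln(101/37.4) = 1502 × 0.9934 = 1492 J.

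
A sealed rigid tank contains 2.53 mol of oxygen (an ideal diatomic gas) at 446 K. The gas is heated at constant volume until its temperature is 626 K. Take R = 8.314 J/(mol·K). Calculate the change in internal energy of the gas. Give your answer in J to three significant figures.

ΔU ≈ 9470 J

Constant volume ⇒ W = 0, so Q = ΔU = nCᵥΔT with Cᵥ = 5R/2 = 20.79 J/(mol·K).
ΔU = (2.53)(20.79)(626 − 446) = 9465 J.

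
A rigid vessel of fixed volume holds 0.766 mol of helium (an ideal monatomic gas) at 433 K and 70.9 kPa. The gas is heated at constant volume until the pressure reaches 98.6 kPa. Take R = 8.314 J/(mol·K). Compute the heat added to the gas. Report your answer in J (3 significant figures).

Constant volume ⇒ W = 0, so Q = ΔU = nCᵥΔT with Cᵥ = 3R/2 = 12.47 J/(mol·K).
At constant V, T₂/T₁ = P₂/P₁ ⇒ ΔT = T₁(P₂/P₁ − 1) = 433·(98.6/70.9 − 1) = 169.2 K.
ΔU = (0.766)(12.47)(169.2) = 1616 J.

Q ≈ 1620 J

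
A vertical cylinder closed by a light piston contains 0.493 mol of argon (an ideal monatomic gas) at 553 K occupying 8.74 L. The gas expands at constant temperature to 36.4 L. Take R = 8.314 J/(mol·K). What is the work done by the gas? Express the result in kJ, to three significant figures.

W ≈ 3.23 kJ

Isothermal: W = nRT ln(V₂/V₁).
W = (0.493)(8.314)(553) × ln(36.4/8.74)
  = 2267 × 1.427
W_by_gas = 3234 J.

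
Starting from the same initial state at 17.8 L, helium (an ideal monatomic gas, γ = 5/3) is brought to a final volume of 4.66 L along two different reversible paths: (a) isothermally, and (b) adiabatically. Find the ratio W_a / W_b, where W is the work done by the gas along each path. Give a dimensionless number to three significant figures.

W_a / W_b ≈ 0.619

Path (a) isothermal: W = P₁V₁ ln(V₂/V₁) → W_a/(P₁V₁) = -1.34.
Path (b) adiabatic: W = P₁V₁(1 − (V₁/V₂)^(γ−1))/(γ−1) → W_b/(P₁V₁) = -2.165.
W_a / W_b = -1.34 / -2.165 = 0.6189.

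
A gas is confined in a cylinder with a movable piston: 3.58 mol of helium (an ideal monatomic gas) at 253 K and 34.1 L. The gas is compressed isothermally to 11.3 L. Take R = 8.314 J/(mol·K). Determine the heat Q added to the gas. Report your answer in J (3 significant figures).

Isothermal ⇒ ΔU = 0, so Q = W = nRT ln(V₂/V₁).
Q = (3.58)(8.314)(253) ln(11.3/34.1) = 7530 × -1.104 = -8317 J.

Q ≈ -8320 J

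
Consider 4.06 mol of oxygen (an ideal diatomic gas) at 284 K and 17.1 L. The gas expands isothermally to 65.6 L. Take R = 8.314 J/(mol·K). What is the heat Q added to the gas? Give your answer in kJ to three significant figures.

Q ≈ 12.9 kJ

Isothermal ⇒ ΔU = 0, so Q = W = nRT ln(V₂/V₁).
Q = (4.06)(8.314)(284) ln(65.6/17.1) = 9586 × 1.344 = 12889 J.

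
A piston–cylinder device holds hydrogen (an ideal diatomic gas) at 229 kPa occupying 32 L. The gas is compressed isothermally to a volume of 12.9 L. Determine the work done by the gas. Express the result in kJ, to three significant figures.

W ≈ -6.66 kJ

Isothermal: W = nRT ln(V₂/V₁) = P₁V₁ ln(V₂/V₁).
P₁V₁ = (229 kPa)(32 L) = 7328 J.
W = 7328 × ln(12.9/32) = 7328 × -0.9085
W_by_gas = -6658 J.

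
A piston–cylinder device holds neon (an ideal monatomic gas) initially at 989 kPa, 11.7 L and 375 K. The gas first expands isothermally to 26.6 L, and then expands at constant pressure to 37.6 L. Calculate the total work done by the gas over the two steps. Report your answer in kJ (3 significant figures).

Step 1 (isothermal): W = P₁V₁ ln(V₂/V₁) = (11571) ln(26.6/11.7) = 9504 J.
After step 1: P = 435 kPa, V = 26.6 L, T = 375 K.
Step 2 (isobaric): W = PΔV = (435 kPa)(37.6 − 26.6 L) = 4785 J.
W_total = 9504 + 4785 = 14289 J.

W_total ≈ 14.3 kJ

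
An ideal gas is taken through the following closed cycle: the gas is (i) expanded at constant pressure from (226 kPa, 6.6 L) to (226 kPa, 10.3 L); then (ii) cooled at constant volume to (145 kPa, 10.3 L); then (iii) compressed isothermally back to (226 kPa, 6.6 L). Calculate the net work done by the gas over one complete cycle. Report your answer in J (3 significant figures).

Leg (i): W = PΔV = (226)(10.3 − 6.6) = 836.2 J.
Leg (ii): W = 0.
Leg (iii): W = PᵢVᵢ ln(V_f/Vᵢ) = (1494) ln(6.6/10.3) = -664.7 J.
W_net = 836.2 − 664.7 = 171.5 J.

W_net ≈ 171 J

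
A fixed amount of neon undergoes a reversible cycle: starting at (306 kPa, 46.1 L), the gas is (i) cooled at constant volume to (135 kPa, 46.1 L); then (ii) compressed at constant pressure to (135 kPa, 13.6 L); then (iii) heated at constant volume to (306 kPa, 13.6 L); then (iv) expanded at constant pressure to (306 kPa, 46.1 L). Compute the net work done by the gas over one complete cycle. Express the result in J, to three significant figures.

Constant-volume legs do no work.
W(ii) = (135)(13.6 − 46.1) = -4388 J; W(iv) = (306)(46.1 − 13.6) = 9945 J.
W_net = -4388 + 9945 = 5558 J (the clockwise enclosed area).

W_net ≈ 5560 J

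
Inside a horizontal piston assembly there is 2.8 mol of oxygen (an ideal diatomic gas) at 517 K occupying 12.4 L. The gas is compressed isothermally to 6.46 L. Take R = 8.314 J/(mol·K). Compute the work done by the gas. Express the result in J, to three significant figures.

W ≈ -7850 J

Isothermal: W = nRT ln(V₂/V₁).
W = (2.8)(8.314)(517) × ln(6.46/12.4)
  = 12035 × -0.6521
W_by_gas = -7848 J.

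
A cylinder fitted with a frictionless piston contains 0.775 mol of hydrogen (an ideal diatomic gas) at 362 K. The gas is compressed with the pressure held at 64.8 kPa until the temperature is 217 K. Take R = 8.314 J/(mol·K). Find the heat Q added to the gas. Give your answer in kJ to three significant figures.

Isobaric: W = nRΔT = (0.775)(8.314)(-145) = -934.3 J.
ΔU = nCᵥΔT with Cᵥ = 5R/2: ΔU = (0.775)(20.79)(-145) = -2336 J.
Q = ΔU + W = -2336 − 934.3 = -3270 J.

Q ≈ -3.27 kJ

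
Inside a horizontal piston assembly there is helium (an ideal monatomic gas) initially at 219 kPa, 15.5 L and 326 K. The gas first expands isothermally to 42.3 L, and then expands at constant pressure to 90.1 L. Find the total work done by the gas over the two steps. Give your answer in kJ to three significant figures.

Step 1 (isothermal): W = P₁V₁ ln(V₂/V₁) = (3394) ln(42.3/15.5) = 3408 J.
After step 1: P = 80.25 kPa, V = 42.3 L, T = 326 K.
Step 2 (isobaric): W = PΔV = (80.25 kPa)(90.1 − 42.3 L) = 3836 J.
W_total = 3408 + 3836 = 7244 J.

W_total ≈ 7.24 kJ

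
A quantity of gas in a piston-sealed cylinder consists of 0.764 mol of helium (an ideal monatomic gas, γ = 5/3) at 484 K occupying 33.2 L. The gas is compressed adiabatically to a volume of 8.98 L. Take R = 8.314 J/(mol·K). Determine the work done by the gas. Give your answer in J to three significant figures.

W ≈ -6410 J

Adiabatic: TV^(γ−1) = const with γ = 5/3.
T₂ = T₁ (V₁/V₂)^(γ−1) = 484 × (33.2/8.98)^0.667 = 484 × 2.391 = 1157 K.
W_by = nCᵥ(T₁ − T₂) = (0.764)(12.47)(484 − 1157) = -6414 J.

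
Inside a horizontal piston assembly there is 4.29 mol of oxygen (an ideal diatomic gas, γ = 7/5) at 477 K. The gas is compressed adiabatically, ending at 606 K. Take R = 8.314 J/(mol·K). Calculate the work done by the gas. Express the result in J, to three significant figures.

Adiabatic ⇒ Q = 0, so W_by = −ΔU = nCᵥ(T₁ − T₂).
Cᵥ = 5R/2 = 20.79 J/(mol·K).
W = (4.29)(20.79)(477 − 606) = -11503 J.

W ≈ -11500 J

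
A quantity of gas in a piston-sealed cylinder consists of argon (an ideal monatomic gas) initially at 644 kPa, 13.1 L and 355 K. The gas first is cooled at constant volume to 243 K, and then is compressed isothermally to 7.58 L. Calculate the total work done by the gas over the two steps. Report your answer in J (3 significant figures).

W_total ≈ -3160 J

Step 1 (isochoric): W = 0 (constant volume).
After step 1: P = 440.8 kPa (V unchanged).
Step 2 (isothermal): W = P₁V₁ ln(V₂/V₁) = (5775) ln(7.58/13.1) = -3159 J.
W_total = 0 − 3159 = -3159 J.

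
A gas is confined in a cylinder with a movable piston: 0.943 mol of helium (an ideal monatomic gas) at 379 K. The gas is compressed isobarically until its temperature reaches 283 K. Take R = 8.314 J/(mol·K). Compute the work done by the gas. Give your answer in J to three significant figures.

W ≈ -753 J

Isobaric: W = P ΔV = nR ΔT.
W = (0.943)(8.314)(283 − 379) = -752.6 J.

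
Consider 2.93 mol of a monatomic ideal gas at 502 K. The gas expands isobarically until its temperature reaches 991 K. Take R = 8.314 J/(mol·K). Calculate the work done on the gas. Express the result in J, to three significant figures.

Isobaric: W = P ΔV = nR ΔT.
W = (2.93)(8.314)(991 − 502) = 11912 J.
Work on gas = −W_by = -11912 J.

W ≈ -11900 J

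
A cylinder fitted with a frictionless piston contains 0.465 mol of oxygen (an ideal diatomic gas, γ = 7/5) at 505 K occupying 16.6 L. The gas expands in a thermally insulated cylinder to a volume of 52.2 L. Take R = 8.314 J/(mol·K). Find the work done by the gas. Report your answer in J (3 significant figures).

Adiabatic: TV^(γ−1) = const with γ = 7/5.
T₂ = T₁ (V₁/V₂)^(γ−1) = 505 × (16.6/52.2)^0.4 = 505 × 0.6324 = 319.3 K.
W_by = nCᵥ(T₁ − T₂) = (0.465)(20.79)(505 − 319.3) = 1794 J.

W ≈ 1790 J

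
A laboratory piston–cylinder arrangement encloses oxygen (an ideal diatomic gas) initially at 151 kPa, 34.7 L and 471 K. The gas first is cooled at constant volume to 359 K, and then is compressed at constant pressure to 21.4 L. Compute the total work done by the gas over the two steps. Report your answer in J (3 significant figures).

Step 1 (isochoric): W = 0 (constant volume).
After step 1: P = 115.1 kPa (V unchanged).
Step 2 (isobaric): W = PΔV = (115.1 kPa)(21.4 − 34.7 L) = -1531 J.
W_total = 0 − 1531 = -1531 J.

W_total ≈ -1530 J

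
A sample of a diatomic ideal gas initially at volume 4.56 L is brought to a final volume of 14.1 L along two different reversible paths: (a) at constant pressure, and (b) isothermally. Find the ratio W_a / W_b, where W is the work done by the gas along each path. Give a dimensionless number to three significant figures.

W_a / W_b ≈ 1.85

Path (a) isobaric: W = P₁(V₂ − V₁) → W_a/(P₁V₁) = 2.092.
Path (b) isothermal: W = P₁V₁ ln(V₂/V₁) → W_b/(P₁V₁) = 1.129.
W_a / W_b = 2.092 / 1.129 = 1.853.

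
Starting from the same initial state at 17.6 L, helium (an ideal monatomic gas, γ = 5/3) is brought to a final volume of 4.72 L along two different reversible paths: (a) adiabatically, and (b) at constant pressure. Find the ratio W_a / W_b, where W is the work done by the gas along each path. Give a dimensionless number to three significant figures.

W_a / W_b ≈ 2.88

Path (a) adiabatic: W = P₁V₁(1 − (V₁/V₂)^(γ−1))/(γ−1) → W_a/(P₁V₁) = -2.107.
Path (b) isobaric: W = P₁(V₂ − V₁) → W_b/(P₁V₁) = -0.7318.
W_a / W_b = -2.107 / -0.7318 = 2.879.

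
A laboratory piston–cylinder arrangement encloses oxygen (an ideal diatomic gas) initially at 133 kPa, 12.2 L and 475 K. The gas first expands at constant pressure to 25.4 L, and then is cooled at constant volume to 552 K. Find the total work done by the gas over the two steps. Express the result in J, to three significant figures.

W_total ≈ 1760 J

Step 1 (isobaric): W = PΔV = (133 kPa)(25.4 − 12.2 L) = 1756 J.
Step 2 (isochoric): W = 0 (constant volume).
W_total = 1756 + 0 = 1756 J.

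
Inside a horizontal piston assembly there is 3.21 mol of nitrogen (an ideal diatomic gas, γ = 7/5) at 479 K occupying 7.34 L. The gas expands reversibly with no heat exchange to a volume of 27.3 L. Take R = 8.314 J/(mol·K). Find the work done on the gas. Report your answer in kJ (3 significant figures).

Adiabatic: TV^(γ−1) = const with γ = 7/5.
T₂ = T₁ (V₁/V₂)^(γ−1) = 479 × (7.34/27.3)^0.4 = 479 × 0.5913 = 283.2 K.
W_by = nCᵥ(T₁ − T₂) = (3.21)(20.79)(479 − 283.2) = 13061 J.
Work on gas = −W_by = -13061 J.

W ≈ -13.1 kJ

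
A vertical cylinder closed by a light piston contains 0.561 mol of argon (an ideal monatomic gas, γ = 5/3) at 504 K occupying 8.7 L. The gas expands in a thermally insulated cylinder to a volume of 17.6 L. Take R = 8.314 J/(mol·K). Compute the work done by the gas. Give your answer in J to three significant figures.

W ≈ 1320 J

Adiabatic: TV^(γ−1) = const with γ = 5/3.
T₂ = T₁ (V₁/V₂)^(γ−1) = 504 × (8.7/17.6)^0.667 = 504 × 0.6252 = 315.1 K.
W_by = nCᵥ(T₁ − T₂) = (0.561)(12.47)(504 − 315.1) = 1322 J.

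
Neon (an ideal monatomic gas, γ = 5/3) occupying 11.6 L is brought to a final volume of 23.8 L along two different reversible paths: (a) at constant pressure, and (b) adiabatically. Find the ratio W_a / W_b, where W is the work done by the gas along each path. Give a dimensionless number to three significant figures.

Path (a) isobaric: W = P₁(V₂ − V₁) → W_a/(P₁V₁) = 1.052.
Path (b) adiabatic: W = P₁V₁(1 − (V₁/V₂)^(γ−1))/(γ−1) → W_b/(P₁V₁) = 0.571.
W_a / W_b = 1.052 / 0.571 = 1.842.

W_a / W_b ≈ 1.84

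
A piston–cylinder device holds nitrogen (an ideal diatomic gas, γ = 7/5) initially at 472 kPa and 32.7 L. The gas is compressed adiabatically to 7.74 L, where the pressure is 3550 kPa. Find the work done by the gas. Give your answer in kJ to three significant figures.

Adiabatic: W = (P₁V₁ − P₂V₂)/(γ − 1) with γ = 7/5.
P₁V₁ = 15434 J, P₂V₂ = 27477 J.
W = (15434 − 27477) / 0.4 = -30107 J.

W ≈ -30.1 kJ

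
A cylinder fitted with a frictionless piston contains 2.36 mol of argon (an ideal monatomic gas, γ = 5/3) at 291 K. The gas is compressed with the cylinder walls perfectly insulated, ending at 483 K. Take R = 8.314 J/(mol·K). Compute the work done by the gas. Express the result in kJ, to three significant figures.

W ≈ -5.65 kJ

Adiabatic ⇒ Q = 0, so W_by = −ΔU = nCᵥ(T₁ − T₂).
Cᵥ = 3R/2 = 12.47 J/(mol·K).
W = (2.36)(12.47)(291 − 483) = -5651 J.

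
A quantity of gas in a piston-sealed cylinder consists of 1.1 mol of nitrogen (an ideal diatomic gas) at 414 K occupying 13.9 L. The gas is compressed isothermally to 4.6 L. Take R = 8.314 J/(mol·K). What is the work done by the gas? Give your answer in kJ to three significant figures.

Isothermal: W = nRT ln(V₂/V₁).
W = (1.1)(8.314)(414) × ln(4.6/13.9)
  = 3786 × -1.106
W_by_gas = -4187 J.

W ≈ -4.19 kJ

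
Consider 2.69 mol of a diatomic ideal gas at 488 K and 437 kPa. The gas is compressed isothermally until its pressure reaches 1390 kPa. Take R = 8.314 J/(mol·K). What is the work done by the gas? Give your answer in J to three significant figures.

Isothermal process: W = nRT ln(V₂/V₁) = nRT ln(P₁/P₂).
W = (2.69)(8.314)(488) × ln(437/1390)
  = 10914 × ln(0.3144) = 10914 × -1.157
W_by_gas = -12629 J.

W ≈ -12600 J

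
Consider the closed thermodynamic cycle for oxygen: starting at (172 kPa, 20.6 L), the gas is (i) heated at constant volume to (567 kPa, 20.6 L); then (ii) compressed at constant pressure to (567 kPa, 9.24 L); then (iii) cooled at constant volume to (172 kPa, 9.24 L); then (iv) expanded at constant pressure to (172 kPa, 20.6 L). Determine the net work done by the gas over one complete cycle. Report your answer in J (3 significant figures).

W_net ≈ -4490 J

Constant-volume legs do no work.
W(ii) = (567)(9.24 − 20.6) = -6441 J; W(iv) = (172)(20.6 − 9.24) = 1954 J.
W_net = -6441 + 1954 = -4487 J (the counter-clockwise enclosed area).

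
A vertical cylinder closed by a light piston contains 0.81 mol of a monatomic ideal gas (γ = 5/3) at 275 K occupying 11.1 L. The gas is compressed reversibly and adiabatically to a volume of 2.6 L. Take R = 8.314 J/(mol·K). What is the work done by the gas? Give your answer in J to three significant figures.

Adiabatic: TV^(γ−1) = const with γ = 5/3.
T₂ = T₁ (V₁/V₂)^(γ−1) = 275 × (11.1/2.6)^0.667 = 275 × 2.632 = 723.7 K.
W_by = nCᵥ(T₁ − T₂) = (0.81)(12.47)(275 − 723.7) = -4533 J.

W ≈ -4530 J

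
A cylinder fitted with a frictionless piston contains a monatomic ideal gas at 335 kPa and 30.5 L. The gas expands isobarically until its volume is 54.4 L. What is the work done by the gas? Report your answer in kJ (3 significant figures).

Isobaric: W = P ΔV.
W = (335 kPa)(54.4 − 30.5 L) = (335)(23.9) = 8006 J.

W ≈ 8.01 kJ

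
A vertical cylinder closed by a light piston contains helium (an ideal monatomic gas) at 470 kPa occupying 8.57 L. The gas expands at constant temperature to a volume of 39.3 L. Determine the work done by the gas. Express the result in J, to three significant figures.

W ≈ 6130 J

Isothermal: W = nRT ln(V₂/V₁) = P₁V₁ ln(V₂/V₁).
P₁V₁ = (470 kPa)(8.57 L) = 4028 J.
W = 4028 × ln(39.3/8.57) = 4028 × 1.523
W_by_gas = 6134 J.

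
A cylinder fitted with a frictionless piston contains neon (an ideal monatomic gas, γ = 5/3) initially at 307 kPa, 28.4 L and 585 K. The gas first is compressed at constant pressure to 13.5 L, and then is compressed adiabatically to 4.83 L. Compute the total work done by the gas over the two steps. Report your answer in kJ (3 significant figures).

Step 1 (isobaric): W = PΔV = (307 kPa)(13.5 − 28.4 L) = -4574 J.
After step 1: P = 307 kPa, V = 13.5 L, T = 278.1 K.
Step 2 (adiabatic): W = (P₁V₁ − P₂V₂)/(γ−1) = (4144 − 8224)/0.667 = -6119 J.
W_total = -4574 − 6119 = -10693 J.

W_total ≈ -10.7 kJ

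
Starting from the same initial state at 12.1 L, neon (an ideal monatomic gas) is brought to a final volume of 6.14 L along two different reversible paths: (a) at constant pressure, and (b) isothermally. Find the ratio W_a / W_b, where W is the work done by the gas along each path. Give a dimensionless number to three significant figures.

Path (a) isobaric: W = P₁(V₂ − V₁) → W_a/(P₁V₁) = -0.4926.
Path (b) isothermal: W = P₁V₁ ln(V₂/V₁) → W_b/(P₁V₁) = -0.6784.
W_a / W_b = -0.4926 / -0.6784 = 0.7261.

W_a / W_b ≈ 0.726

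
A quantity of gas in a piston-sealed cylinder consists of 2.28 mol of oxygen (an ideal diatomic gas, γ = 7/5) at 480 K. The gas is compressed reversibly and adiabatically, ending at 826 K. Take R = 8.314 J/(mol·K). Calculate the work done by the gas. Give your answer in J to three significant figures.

Adiabatic ⇒ Q = 0, so W_by = −ΔU = nCᵥ(T₁ − T₂).
Cᵥ = 5R/2 = 20.79 J/(mol·K).
W = (2.28)(20.79)(480 − 826) = -16397 J.

W ≈ -16400 J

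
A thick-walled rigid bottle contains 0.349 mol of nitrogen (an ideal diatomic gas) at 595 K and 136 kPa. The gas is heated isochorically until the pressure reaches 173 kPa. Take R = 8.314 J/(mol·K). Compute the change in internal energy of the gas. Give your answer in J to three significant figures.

ΔU ≈ 1170 J

Constant volume ⇒ W = 0, so Q = ΔU = nCᵥΔT with Cᵥ = 5R/2 = 20.79 J/(mol·K).
At constant V, T₂/T₁ = P₂/P₁ ⇒ ΔT = T₁(P₂/P₁ − 1) = 595·(173/136 − 1) = 161.9 K.
ΔU = (0.349)(20.79)(161.9) = 1174 J.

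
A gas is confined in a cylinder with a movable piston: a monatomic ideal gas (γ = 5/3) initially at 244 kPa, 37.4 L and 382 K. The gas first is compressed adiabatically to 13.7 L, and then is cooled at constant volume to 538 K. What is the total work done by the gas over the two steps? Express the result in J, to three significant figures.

W_total ≈ -13000 J

Step 1 (adiabatic): W = (P₁V₁ − P₂V₂)/(γ−1) = (9126 − 17825)/0.667 = -13049 J.
Step 2 (isochoric): W = 0 (constant volume).
W_total = -13049 + 0 = -13049 J.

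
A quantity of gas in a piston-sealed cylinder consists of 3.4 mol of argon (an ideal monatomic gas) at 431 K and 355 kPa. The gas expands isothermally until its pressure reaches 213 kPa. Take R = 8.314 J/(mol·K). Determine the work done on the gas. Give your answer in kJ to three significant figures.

W ≈ -6.22 kJ

Isothermal process: W = nRT ln(V₂/V₁) = nRT ln(P₁/P₂).
W = (3.4)(8.314)(431) × ln(355/213)
  = 12183 × ln(1.667) = 12183 × 0.5108
W_by_gas = 6224 J; work on gas = −W_by = -6224 J.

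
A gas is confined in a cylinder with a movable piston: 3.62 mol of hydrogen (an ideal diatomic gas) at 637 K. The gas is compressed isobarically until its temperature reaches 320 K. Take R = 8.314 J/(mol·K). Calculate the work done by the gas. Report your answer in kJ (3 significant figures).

W ≈ -9.54 kJ

Isobaric: W = P ΔV = nR ΔT.
W = (3.62)(8.314)(320 − 637) = -9541 J.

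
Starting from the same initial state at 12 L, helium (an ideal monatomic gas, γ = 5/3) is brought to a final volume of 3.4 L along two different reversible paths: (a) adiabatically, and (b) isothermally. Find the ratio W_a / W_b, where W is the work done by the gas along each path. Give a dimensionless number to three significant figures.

W_a / W_b ≈ 1.57

Path (a) adiabatic: W = P₁V₁(1 − (V₁/V₂)^(γ−1))/(γ−1) → W_a/(P₁V₁) = -1.977.
Path (b) isothermal: W = P₁V₁ ln(V₂/V₁) → W_b/(P₁V₁) = -1.261.
W_a / W_b = -1.977 / -1.261 = 1.568.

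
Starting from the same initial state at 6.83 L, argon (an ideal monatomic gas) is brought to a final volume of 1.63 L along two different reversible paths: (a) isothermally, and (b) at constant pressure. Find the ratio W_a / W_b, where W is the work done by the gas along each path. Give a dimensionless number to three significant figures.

W_a / W_b ≈ 1.88

Path (a) isothermal: W = P₁V₁ ln(V₂/V₁) → W_a/(P₁V₁) = -1.433.
Path (b) isobaric: W = P₁(V₂ − V₁) → W_b/(P₁V₁) = -0.7613.
W_a / W_b = -1.433 / -0.7613 = 1.882.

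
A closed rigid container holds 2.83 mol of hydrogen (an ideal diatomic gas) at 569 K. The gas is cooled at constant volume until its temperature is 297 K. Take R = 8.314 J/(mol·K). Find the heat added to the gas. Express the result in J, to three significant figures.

Q ≈ -16000 J

Constant volume ⇒ W = 0, so Q = ΔU = nCᵥΔT with Cᵥ = 5R/2 = 20.79 J/(mol·K).
ΔU = (2.83)(20.79)(297 − 569) = -15999 J.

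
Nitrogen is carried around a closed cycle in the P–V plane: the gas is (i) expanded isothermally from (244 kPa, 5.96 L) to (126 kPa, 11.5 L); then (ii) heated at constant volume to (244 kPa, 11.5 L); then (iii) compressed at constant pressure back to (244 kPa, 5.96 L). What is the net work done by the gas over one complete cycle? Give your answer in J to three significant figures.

W_net ≈ -396 J

Leg (i): W = PᵢVᵢ ln(V_f/Vᵢ) = (1454) ln(11.5/5.96) = 955.8 J.
Leg (ii): W = 0.
Leg (iii): W = PΔV = (244)(5.96 − 11.5) = -1352 J.
W_net = 955.8 − 1352 = -395.9 J.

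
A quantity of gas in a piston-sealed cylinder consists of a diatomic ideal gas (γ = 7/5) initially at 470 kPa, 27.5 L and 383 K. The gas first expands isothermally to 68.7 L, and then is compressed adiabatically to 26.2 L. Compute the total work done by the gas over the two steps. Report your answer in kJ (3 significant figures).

W_total ≈ -3.37 kJ

Step 1 (isothermal): W = P₁V₁ ln(V₂/V₁) = (12925) ln(68.7/27.5) = 11834 J.
After step 1: P = 188.1 kPa, V = 68.7 L, T = 383 K.
Step 2 (adiabatic): W = (P₁V₁ − P₂V₂)/(γ−1) = (12925 − 19006)/0.4 = -15203 J.
W_total = 11834 − 15203 = -3369 J.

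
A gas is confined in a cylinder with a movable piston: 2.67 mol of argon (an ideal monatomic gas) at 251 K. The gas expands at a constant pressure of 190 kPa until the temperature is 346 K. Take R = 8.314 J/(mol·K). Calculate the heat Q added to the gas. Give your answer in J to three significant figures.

Q ≈ 5270 J

Isobaric: W = nRΔT = (2.67)(8.314)(95) = 2109 J.
ΔU = nCᵥΔT with Cᵥ = 3R/2: ΔU = (2.67)(12.47)(95) = 3163 J.
Q = ΔU + W = 3163 + 2109 = 5272 J.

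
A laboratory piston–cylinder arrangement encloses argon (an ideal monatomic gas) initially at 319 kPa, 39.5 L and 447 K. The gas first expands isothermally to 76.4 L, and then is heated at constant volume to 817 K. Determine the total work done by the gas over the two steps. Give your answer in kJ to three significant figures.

W_total ≈ 8.31 kJ

Step 1 (isothermal): W = P₁V₁ ln(V₂/V₁) = (12600) ln(76.4/39.5) = 8312 J.
Step 2 (isochoric): W = 0 (constant volume).
W_total = 8312 + 0 = 8312 J.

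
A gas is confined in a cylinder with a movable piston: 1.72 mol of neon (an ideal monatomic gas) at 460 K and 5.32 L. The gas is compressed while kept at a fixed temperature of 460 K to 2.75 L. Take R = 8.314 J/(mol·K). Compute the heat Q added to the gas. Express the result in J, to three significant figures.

Q ≈ -4340 J

Isothermal ⇒ ΔU = 0, so Q = W = nRT ln(V₂/V₁).
Q = (1.72)(8.314)(460) ln(2.75/5.32) = 6578 × -0.6599 = -4341 J.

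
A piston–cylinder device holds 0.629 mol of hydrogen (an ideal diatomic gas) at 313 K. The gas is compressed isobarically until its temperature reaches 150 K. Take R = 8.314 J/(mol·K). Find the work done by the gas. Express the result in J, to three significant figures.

W ≈ -852 J

Isobaric: W = P ΔV = nR ΔT.
W = (0.629)(8.314)(150 − 313) = -852.4 J.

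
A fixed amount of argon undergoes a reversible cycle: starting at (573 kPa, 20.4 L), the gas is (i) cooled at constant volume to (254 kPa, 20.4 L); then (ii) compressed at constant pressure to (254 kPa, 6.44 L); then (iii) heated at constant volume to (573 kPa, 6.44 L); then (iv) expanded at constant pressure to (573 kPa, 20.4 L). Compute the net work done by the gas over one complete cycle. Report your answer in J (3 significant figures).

W_net ≈ 4450 J

Constant-volume legs do no work.
W(ii) = (254)(6.44 − 20.4) = -3546 J; W(iv) = (573)(20.4 − 6.44) = 7999 J.
W_net = -3546 + 7999 = 4453 J (the clockwise enclosed area).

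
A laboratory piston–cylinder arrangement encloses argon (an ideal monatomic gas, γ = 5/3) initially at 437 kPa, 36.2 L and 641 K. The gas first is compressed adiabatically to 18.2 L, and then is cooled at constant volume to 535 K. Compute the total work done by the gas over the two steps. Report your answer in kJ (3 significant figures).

Step 1 (adiabatic): W = (P₁V₁ − P₂V₂)/(γ−1) = (15819 − 25020)/0.667 = -13800 J.
Step 2 (isochoric): W = 0 (constant volume).
W_total = -13800 + 0 = -13800 J.

W_total ≈ -13.8 kJ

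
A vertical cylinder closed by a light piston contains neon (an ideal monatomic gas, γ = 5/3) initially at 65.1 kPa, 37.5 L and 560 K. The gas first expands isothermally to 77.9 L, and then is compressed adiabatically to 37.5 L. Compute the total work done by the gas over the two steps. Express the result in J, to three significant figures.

Step 1 (isothermal): W = P₁V₁ ln(V₂/V₁) = (2441) ln(77.9/37.5) = 1785 J.
After step 1: P = 31.34 kPa, V = 77.9 L, T = 560 K.
Step 2 (adiabatic): W = (P₁V₁ − P₂V₂)/(γ−1) = (2441 − 3975)/0.667 = -2300 J.
W_total = 1785 − 2300 = -515.1 J.

W_total ≈ -515 J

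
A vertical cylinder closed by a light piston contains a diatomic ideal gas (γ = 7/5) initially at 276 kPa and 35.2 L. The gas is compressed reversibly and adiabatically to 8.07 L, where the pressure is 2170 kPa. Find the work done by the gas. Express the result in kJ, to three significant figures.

Adiabatic: W = (P₁V₁ − P₂V₂)/(γ − 1) with γ = 7/5.
P₁V₁ = 9715 J, P₂V₂ = 17512 J.
W = (9715 − 17512) / 0.4 = -19492 J.

W ≈ -19.5 kJ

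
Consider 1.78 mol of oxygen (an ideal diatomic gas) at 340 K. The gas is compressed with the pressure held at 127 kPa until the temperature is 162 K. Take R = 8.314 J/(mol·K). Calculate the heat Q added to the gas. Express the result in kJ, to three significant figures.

Isobaric: W = nRΔT = (1.78)(8.314)(-178) = -2634 J.
ΔU = nCᵥΔT with Cᵥ = 5R/2: ΔU = (1.78)(20.79)(-178) = -6586 J.
Q = ΔU + W = -6586 − 2634 = -9220 J.

Q ≈ -9.22 kJ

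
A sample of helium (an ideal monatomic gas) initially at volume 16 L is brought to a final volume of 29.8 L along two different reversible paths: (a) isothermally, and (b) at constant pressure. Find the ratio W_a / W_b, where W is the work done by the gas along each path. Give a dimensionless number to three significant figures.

W_a / W_b ≈ 0.721

Path (a) isothermal: W = P₁V₁ ln(V₂/V₁) → W_a/(P₁V₁) = 0.6219.
Path (b) isobaric: W = P₁(V₂ − V₁) → W_b/(P₁V₁) = 0.8625.
W_a / W_b = 0.6219 / 0.8625 = 0.7211.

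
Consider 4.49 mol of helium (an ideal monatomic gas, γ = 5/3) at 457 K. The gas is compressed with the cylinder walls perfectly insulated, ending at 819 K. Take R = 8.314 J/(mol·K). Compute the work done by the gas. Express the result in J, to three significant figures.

Adiabatic ⇒ Q = 0, so W_by = −ΔU = nCᵥ(T₁ − T₂).
Cᵥ = 3R/2 = 12.47 J/(mol·K).
W = (4.49)(12.47)(457 − 819) = -20270 J.

W ≈ -20300 J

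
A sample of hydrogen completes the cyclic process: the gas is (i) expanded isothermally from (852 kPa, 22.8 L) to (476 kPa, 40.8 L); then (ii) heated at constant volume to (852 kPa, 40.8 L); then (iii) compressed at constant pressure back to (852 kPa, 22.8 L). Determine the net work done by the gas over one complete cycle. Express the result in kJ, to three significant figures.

Leg (i): W = PᵢVᵢ ln(V_f/Vᵢ) = (19426) ln(40.8/22.8) = 11304 J.
Leg (ii): W = 0.
Leg (iii): W = PΔV = (852)(22.8 − 40.8) = -15336 J.
W_net = 11304 − 15336 = -4032 J.

W_net ≈ -4.03 kJ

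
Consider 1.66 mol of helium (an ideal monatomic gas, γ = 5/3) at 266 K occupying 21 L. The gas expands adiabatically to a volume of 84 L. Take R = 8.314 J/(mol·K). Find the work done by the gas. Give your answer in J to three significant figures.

W ≈ 3320 J

Adiabatic: TV^(γ−1) = const with γ = 5/3.
T₂ = T₁ (V₁/V₂)^(γ−1) = 266 × (21/84)^0.667 = 266 × 0.3969 = 105.6 K.
W_by = nCᵥ(T₁ − T₂) = (1.66)(12.47)(266 − 105.6) = 3321 J.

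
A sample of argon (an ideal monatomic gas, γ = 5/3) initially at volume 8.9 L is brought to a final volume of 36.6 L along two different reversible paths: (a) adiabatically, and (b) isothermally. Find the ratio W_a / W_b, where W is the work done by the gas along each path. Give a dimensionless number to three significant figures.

Path (a) adiabatic: W = P₁V₁(1 − (V₁/V₂)^(γ−1))/(γ−1) → W_a/(P₁V₁) = 0.9156.
Path (b) isothermal: W = P₁V₁ ln(V₂/V₁) → W_b/(P₁V₁) = 1.414.
W_a / W_b = 0.9156 / 1.414 = 0.6475.

W_a / W_b ≈ 0.648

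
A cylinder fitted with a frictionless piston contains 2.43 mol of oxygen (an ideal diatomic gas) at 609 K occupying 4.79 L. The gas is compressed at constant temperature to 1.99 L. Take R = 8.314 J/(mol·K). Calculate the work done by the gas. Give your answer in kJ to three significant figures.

W ≈ -10.8 kJ

Isothermal: W = nRT ln(V₂/V₁).
W = (2.43)(8.314)(609) × ln(1.99/4.79)
  = 12304 × -0.8784
W_by_gas = -10807 J.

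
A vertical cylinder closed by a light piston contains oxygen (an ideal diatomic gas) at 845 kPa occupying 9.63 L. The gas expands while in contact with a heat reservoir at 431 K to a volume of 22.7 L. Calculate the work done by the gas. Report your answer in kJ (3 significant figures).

Isothermal: W = nRT ln(V₂/V₁) = P₁V₁ ln(V₂/V₁).
P₁V₁ = (845 kPa)(9.63 L) = 8137 J.
W = 8137 × ln(22.7/9.63) = 8137 × 0.8575
W_by_gas = 6978 J.

W ≈ 6.98 kJ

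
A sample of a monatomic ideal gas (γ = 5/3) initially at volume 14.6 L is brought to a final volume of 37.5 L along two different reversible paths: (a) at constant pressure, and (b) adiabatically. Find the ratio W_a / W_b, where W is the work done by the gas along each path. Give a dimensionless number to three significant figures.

Path (a) isobaric: W = P₁(V₂ − V₁) → W_a/(P₁V₁) = 1.568.
Path (b) adiabatic: W = P₁V₁(1 − (V₁/V₂)^(γ−1))/(γ−1) → W_b/(P₁V₁) = 0.7002.
W_a / W_b = 1.568 / 0.7002 = 2.24.

W_a / W_b ≈ 2.24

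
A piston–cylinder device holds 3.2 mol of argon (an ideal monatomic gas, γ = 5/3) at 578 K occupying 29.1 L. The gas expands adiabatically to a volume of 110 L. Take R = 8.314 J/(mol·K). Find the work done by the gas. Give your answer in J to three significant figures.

W ≈ 13600 J

Adiabatic: TV^(γ−1) = const with γ = 5/3.
T₂ = T₁ (V₁/V₂)^(γ−1) = 578 × (29.1/110)^0.667 = 578 × 0.4121 = 238.2 K.
W_by = nCᵥ(T₁ − T₂) = (3.2)(12.47)(578 − 238.2) = 13561 J.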